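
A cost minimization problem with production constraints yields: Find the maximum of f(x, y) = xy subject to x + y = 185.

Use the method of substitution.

Substitute y = 185 - x into f(x,y) = xy:
g(x) = x(185 - x) = 185x - x^2
g'(x) = 185 - 2x = 0  =>  x = 185/2
y = 185 - 185/2 = 185/2
Maximum value = (185/2) * (185/2) = 34225/4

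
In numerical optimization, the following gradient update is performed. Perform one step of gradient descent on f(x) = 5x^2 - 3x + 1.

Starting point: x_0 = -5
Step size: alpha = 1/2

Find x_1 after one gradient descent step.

f(x) = 5x^2 - 3x + 1
f'(x) = 10x - 3
f'(-5) = 10*-5 + (-3) = -53
x_1 = x_0 - alpha * f'(x_0) = -5 - 1/2 * -53 = 43/2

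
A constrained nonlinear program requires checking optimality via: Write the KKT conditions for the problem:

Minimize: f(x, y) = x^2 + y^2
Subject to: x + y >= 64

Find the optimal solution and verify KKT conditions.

KKT conditions for min x^2 + y^2 s.t. x + y >= 64:
Stationarity: 2x = mu, 2y = mu
So x = y = mu/2.
Complementary slackness: mu*(x + y - 64) = 0
Primal feasibility: x + y >= 64; dual feasibility: mu >= 0
If mu = 0 then x = y = 0, but 0 + 0 < 64 is infeasible, so the constraint is active.
Constraint active: x + y = 2*(mu/2) = 64 => mu = 64
x = y = 32, f = 2048
Verify: stationarity 2*32 = 64 = mu; primal 32 + 32 = 64 >= 64; dual mu = 64 >= 0; complementary slackness 64*(64 - 64) = 0. All KKT conditions hold.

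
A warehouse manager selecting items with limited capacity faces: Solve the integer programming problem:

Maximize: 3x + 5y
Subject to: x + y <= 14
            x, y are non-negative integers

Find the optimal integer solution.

Objective: 3x + 5y, constraint: x + y <= 14
Coefficient of y is 5 > coefficient of x is 3, so allocate the entire budget to y.
Optimal: x = 0, y = 14, value = 70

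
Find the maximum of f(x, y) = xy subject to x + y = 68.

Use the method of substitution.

Substitute y = 68 - x into f(x,y) = xy:
g(x) = x(68 - x) = 68x - x^2
g'(x) = 68 - 2x = 0  =>  x = 34
y = 68 - 34 = 34
Maximum value = 34 * 34 = 1156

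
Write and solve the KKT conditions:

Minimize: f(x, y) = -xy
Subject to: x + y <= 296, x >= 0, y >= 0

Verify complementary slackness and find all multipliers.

Problem: min -xy s.t. x + y <= 296 (multiplier lambda), x >= 0 (mu_x), y >= 0 (mu_y)
KKT stationarity: -y + lambda - mu_x = 0, -x + lambda - mu_y = 0, with lambda, mu_x, mu_y >= 0
Complementary slackness: lambda*(x + y - 296) = 0, mu_x*x = 0, mu_y*y = 0
If lambda = 0: y = -mu_x <= 0 and x = -mu_y <= 0 force x = y = 0 with f = 0; but x = y = 148 is feasible with f = -21904 < 0, so this is not the minimum. Hence lambda > 0 and x + y = 296.
Try x > 0, y > 0 (so mu_x = mu_y = 0): y = lambda, x = lambda => x = y = lambda
x + y = 296 => 2*lambda = 296 => lambda = 148
x* = y* = 148 > 0, consistent with mu_x = mu_y = 0.
(Any feasible point with x = 0 or y = 0 has f = 0 > -21904, so the minimum is not on those boundaries.)
min(-xy) = -21904 (i.e. max xy = 21904)
Multipliers: lambda = 148, mu_x = 0, mu_y = 0
Complementary slackness: lambda*(x + y - 296) = 148*(148 + 148 - 296) = 0, mu_x*x = 0*148 = 0, mu_y*y = 0*148 = 0. Satisfied.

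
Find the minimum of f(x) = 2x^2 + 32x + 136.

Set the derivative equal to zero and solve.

f(x) = 2x^2 + 32x + 136
f'(x) = 4x + (32) = 0
x = -32/4 = -8
f(-8) = 8
Since f''(x) = 4 > 0, this is a minimum.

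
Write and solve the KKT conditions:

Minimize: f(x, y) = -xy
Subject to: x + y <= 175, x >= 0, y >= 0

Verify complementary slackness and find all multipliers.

Problem: min -xy s.t. x + y <= 175 (multiplier lambda), x >= 0 (mu_x), y >= 0 (mu_y)
KKT stationarity: -y + lambda - mu_x = 0, -x + lambda - mu_y = 0, with lambda, mu_x, mu_y >= 0
Complementary slackness: lambda*(x + y - 175) = 0, mu_x*x = 0, mu_y*y = 0
If lambda = 0: y = -mu_x <= 0 and x = -mu_y <= 0 force x = y = 0 with f = 0; but x = y = 175/2 is feasible with f = -30625/4 < 0, so this is not the minimum. Hence lambda > 0 and x + y = 175.
Try x > 0, y > 0 (so mu_x = mu_y = 0): y = lambda, x = lambda => x = y = lambda
x + y = 175 => 2*lambda = 175 => lambda = 175/2
x* = y* = 175/2 > 0, consistent with mu_x = mu_y = 0.
(Any feasible point with x = 0 or y = 0 has f = 0 > -30625/4, so the minimum is not on those boundaries.)
min(-xy) = -30625/4 (i.e. max xy = 30625/4)
Multipliers: lambda = 175/2, mu_x = 0, mu_y = 0
Complementary slackness: lambda*(x + y - 175) = 175/2*(175/2 + 175/2 - 175) = 0, mu_x*x = 0*175/2 = 0, mu_y*y = 0*175/2 = 0. Satisfied.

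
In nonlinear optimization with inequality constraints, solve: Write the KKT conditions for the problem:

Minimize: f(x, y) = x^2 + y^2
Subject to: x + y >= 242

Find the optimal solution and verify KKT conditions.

KKT conditions for min x^2 + y^2 s.t. x + y >= 242:
Stationarity: 2x = mu, 2y = mu
So x = y = mu/2.
Complementary slackness: mu*(x + y - 242) = 0
Primal feasibility: x + y >= 242; dual feasibility: mu >= 0
If mu = 0 then x = y = 0, but 0 + 0 < 242 is infeasible, so the constraint is active.
Constraint active: x + y = 2*(mu/2) = 242 => mu = 242
x = y = 121, f = 29282
Verify: stationarity 2*121 = 242 = mu; primal 121 + 121 = 242 >= 242; dual mu = 242 >= 0; complementary slackness 242*(242 - 242) = 0. All KKT conditions hold.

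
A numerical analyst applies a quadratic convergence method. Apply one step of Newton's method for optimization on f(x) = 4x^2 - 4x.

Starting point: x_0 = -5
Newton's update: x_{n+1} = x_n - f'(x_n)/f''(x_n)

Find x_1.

f(x) = 4x^2 - 4x
f'(x) = 8x + (-4), f''(x) = 8
Newton step: x_1 = x_0 - f'(x_0)/f''(x_0)
f'(-5) = -44
x_1 = -5 - -44/8 = 1/2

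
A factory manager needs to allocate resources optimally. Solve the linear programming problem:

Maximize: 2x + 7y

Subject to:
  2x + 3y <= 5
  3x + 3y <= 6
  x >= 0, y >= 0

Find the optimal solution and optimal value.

Feasible vertices: (0, 0), (0, 5/3), (1, 1), (2, 0)
Objective 2x + 7y at each:
  (0, 0): 0
  (0, 5/3): 35/3
  (1, 1): 9
  (2, 0): 4
Maximum is 35/3 at (0, 5/3).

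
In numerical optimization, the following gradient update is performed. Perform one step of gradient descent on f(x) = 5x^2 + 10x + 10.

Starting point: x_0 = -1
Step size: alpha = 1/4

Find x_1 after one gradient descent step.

f(x) = 5x^2 + 10x + 10
f'(x) = 10x + 10
f'(-1) = 10*-1 + (10) = 0
x_1 = x_0 - alpha * f'(x_0) = -1 - 1/4 * 0 = -1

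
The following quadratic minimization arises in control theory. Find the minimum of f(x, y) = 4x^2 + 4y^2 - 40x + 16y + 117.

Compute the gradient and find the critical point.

f(x,y) = 4x^2 + 4y^2 - 40x + 16y + 117
df/dx = 8x + (-40) = 0  =>  x = 5
df/dy = 8y + (16) = 0  =>  y = -2
f(5, -2) = 4*(5)^2 + 4*(-2)^2 + -40*(5) + 16*(-2) + 117 = 1
Hessian is diagonal with entries 8, 8 > 0, so this is a minimum.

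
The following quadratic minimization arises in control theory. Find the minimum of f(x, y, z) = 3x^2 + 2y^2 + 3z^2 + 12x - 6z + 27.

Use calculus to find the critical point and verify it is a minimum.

f(x,y,z) = 3x^2 + 2y^2 + 3z^2 + 12x - 6z + 27
df/dx = 6x + (12) = 0 => x = -2
df/dy = 4y + (0) = 0 => y = 0
df/dz = 6z + (-6) = 0 => z = 1
f(-2,0,1) = 3*(-2)^2 + 2*(0)^2 + 3*(1)^2 + 12*(-2) + -6*(1) + 27 = 12
Hessian is diagonal with entries 6, 4, 6 > 0, confirmed minimum.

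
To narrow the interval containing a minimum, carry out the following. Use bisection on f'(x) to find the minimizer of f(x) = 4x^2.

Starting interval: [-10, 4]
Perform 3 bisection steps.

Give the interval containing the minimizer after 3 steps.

Finding critical point of f(x) = 4x^2 using bisection on f'(x) = 8x + 0.
f'(x) = 0 when x = 0.
Starting interval: [-10, 4]
Step 1: mid = -3, f'(mid) = -24, new interval = [-3, 4]
Step 2: mid = 1/2, f'(mid) = 4, new interval = [-3, 1/2]
Step 3: mid = -5/4, f'(mid) = -10, new interval = [-5/4, 1/2]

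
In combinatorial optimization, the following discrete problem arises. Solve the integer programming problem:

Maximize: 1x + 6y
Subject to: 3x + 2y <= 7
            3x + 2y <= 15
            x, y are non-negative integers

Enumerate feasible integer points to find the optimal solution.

Constraint 1: 3x + 2y <= 7
Constraint 2: 3x + 2y <= 15
Feasible x range (need y >= 0): 0 <= x <= min(7/3, 15/3) => x in {0, ..., 2}.
Enumerate feasible integer points row by row (the coefficient of y is 6 > 0, so for each x the largest feasible y gives the best value):
  x = 0: y <= min((7 - 3*0)/2, (15 - 3*0)/2) => y in {0, ..., 3}; best 1*0 + 6*3 = 18
  x = 1: y <= min((7 - 3*1)/2, (15 - 3*1)/2) => y in {0, ..., 2}; best 1*1 + 6*2 = 13
  x = 2: y <= min((7 - 3*2)/2, (15 - 3*2)/2) => y in {0}; best 1*2 + 6*0 = 2
The maximum 1x + 6y = 18 is achieved at x = 0, y = 3.
Check: 3*0 + 2*3 = 6 <= 7 and 3*0 + 2*3 = 6 <= 15.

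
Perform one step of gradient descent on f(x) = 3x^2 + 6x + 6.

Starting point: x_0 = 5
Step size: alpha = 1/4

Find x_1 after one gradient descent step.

f(x) = 3x^2 + 6x + 6
f'(x) = 6x + 6
f'(5) = 6*5 + (6) = 36
x_1 = x_0 - alpha * f'(x_0) = 5 - 1/4 * 36 = -4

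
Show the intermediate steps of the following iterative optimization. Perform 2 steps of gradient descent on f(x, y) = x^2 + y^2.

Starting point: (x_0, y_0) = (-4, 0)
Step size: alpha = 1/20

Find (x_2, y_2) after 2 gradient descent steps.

f(x,y) = x^2 + y^2
grad_x = 2x + 0y, grad_y = 2y + 0x
Step 1: grad = (-8, 0), (-18/5, 0)
Step 2: grad = (-36/5, 0), (-81/25, 0)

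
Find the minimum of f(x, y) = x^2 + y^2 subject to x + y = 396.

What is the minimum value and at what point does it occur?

Substitute y = 396 - x into f(x,y) = x^2 + y^2:
g(x) = x^2 + (396 - x)^2 = 2x^2 - 792x + 156816
g'(x) = 4x - 792 = 0  =>  x = 198
y = 396 - 198 = 198
Minimum value = 198^2 + 198^2 = 78408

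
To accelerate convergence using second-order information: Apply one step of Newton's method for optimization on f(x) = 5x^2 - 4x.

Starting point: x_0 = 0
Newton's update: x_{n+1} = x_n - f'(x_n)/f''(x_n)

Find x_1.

f(x) = 5x^2 - 4x
f'(x) = 10x + (-4), f''(x) = 10
Newton step: x_1 = x_0 - f'(x_0)/f''(x_0)
f'(0) = -4
x_1 = 0 - -4/10 = 2/5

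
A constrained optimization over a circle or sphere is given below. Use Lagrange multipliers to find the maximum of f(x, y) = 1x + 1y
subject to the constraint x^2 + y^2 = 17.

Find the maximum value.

Set up Lagrange conditions: grad f = lambda * grad g
  1 = 2*lambda*x
  1 = 2*lambda*y
From these: x/y = 1/1, so x = 1t, y = 1t for some t.
Substitute into constraint: (1t)^2 + (1t)^2 = 17
  t^2 * 2 = 17
  t = sqrt(17/2)
Maximum = 1*x + 1*y = (1^2 + 1^2)*t = 2 * sqrt(17/2) = sqrt(34)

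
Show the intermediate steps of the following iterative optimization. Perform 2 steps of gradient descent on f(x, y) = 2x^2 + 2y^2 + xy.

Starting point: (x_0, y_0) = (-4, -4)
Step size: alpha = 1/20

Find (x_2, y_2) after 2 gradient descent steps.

f(x,y) = 2x^2 + 2y^2 + xy
grad_x = 4x + 1y, grad_y = 4y + 1x
Step 1: grad = (-20, -20), (-3, -3)
Step 2: grad = (-15, -15), (-9/4, -9/4)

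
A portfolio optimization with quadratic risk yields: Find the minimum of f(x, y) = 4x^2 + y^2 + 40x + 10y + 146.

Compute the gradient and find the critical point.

f(x,y) = 4x^2 + y^2 + 40x + 10y + 146
df/dx = 8x + (40) = 0  =>  x = -5
df/dy = 2y + (10) = 0  =>  y = -5
f(-5, -5) = 4*(-5)^2 + 1*(-5)^2 + 40*(-5) + 10*(-5) + 146 = 21
Hessian is diagonal with entries 8, 2 > 0, so this is a minimum.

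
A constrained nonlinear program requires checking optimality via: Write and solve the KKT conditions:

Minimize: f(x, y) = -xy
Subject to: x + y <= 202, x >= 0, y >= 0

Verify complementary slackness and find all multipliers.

Problem: min -xy s.t. x + y <= 202 (multiplier lambda), x >= 0 (mu_x), y >= 0 (mu_y)
KKT stationarity: -y + lambda - mu_x = 0, -x + lambda - mu_y = 0, with lambda, mu_x, mu_y >= 0
Complementary slackness: lambda*(x + y - 202) = 0, mu_x*x = 0, mu_y*y = 0
If lambda = 0: y = -mu_x <= 0 and x = -mu_y <= 0 force x = y = 0 with f = 0; but x = y = 101 is feasible with f = -10201 < 0, so this is not the minimum. Hence lambda > 0 and x + y = 202.
Try x > 0, y > 0 (so mu_x = mu_y = 0): y = lambda, x = lambda => x = y = lambda
x + y = 202 => 2*lambda = 202 => lambda = 101
x* = y* = 101 > 0, consistent with mu_x = mu_y = 0.
(Any feasible point with x = 0 or y = 0 has f = 0 > -10201, so the minimum is not on those boundaries.)
min(-xy) = -10201 (i.e. max xy = 10201)
Multipliers: lambda = 101, mu_x = 0, mu_y = 0
Complementary slackness: lambda*(x + y - 202) = 101*(101 + 101 - 202) = 0, mu_x*x = 0*101 = 0, mu_y*y = 0*101 = 0. Satisfied.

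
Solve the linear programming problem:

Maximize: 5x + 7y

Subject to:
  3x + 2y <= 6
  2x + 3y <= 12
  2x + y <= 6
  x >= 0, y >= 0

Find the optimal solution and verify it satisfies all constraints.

Feasible vertices: (0, 0), (0, 3), (2, 0)
Objective 5x + 7y at each vertex:
  (0, 0): 0
  (0, 3): 21
  (2, 0): 10
Maximum is 21 at (0, 3).
Verify constraints at (x, y) = (0, 3):
  3*0 + 2*3 = 6 <= 6 (active)
  2*0 + 3*3 = 9 <= 12
  2*0 + 1*3 = 3 <= 6
  x = 0 >= 0, y = 3 >= 0. All constraints satisfied.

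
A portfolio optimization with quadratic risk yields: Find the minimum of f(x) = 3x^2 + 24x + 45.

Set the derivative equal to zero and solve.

f(x) = 3x^2 + 24x + 45
f'(x) = 6x + (24) = 0
x = -24/6 = -4
f(-4) = -3
Since f''(x) = 6 > 0, this is a minimum.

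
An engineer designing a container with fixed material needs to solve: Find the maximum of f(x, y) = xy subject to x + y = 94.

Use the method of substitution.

Substitute y = 94 - x into f(x,y) = xy:
g(x) = x(94 - x) = 94x - x^2
g'(x) = 94 - 2x = 0  =>  x = 47
y = 94 - 47 = 47
Maximum value = 47 * 47 = 2209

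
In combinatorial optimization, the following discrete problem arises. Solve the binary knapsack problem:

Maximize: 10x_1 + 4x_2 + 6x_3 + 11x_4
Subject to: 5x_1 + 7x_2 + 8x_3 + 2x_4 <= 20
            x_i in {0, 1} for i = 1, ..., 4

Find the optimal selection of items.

Items: item 1 (v=10, w=5), item 2 (v=4, w=7), item 3 (v=6, w=8), item 4 (v=11, w=2)
Capacity: 20
Checking all 16 subsets (w = total weight, v = total value):
  {}: w = 0, v = 0
  {1}: w = 5, v = 10
  {2}: w = 7, v = 4
  {3}: w = 8, v = 6
  {4}: w = 2, v = 11
  {1, 2}: w = 12, v = 14
  {1, 3}: w = 13, v = 16
  {1, 4}: w = 7, v = 21
  {2, 3}: w = 15, v = 10
  {2, 4}: w = 9, v = 15
  {3, 4}: w = 10, v = 17
  {1, 2, 3}: w = 20, v = 20
  {1, 2, 4}: w = 14, v = 25
  {1, 3, 4}: w = 15, v = 27
  {2, 3, 4}: w = 17, v = 21
  {1, 2, 3, 4}: w = 22 > 20, infeasible
Best feasible subset: items [1, 3, 4]
Total weight: 15 <= 20, total value: 27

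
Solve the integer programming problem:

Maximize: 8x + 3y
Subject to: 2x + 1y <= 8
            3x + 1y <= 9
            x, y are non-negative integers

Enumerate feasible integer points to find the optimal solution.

Constraint 1: 2x + 1y <= 8
Constraint 2: 3x + 1y <= 9
Feasible x range (need y >= 0): 0 <= x <= min(8/2, 9/3) => x in {0, ..., 3}.
Enumerate feasible integer points row by row (the coefficient of y is 3 > 0, so for each x the largest feasible y gives the best value):
  x = 0: y <= min((8 - 2*0)/1, (9 - 3*0)/1) => y in {0, ..., 8}; best 8*0 + 3*8 = 24
  x = 1: y <= min((8 - 2*1)/1, (9 - 3*1)/1) => y in {0, ..., 6}; best 8*1 + 3*6 = 26
  x = 2: y <= min((8 - 2*2)/1, (9 - 3*2)/1) => y in {0, ..., 3}; best 8*2 + 3*3 = 25
  x = 3: y <= min((8 - 2*3)/1, (9 - 3*3)/1) => y in {0}; best 8*3 + 3*0 = 24
The maximum 8x + 3y = 26 is achieved at x = 1, y = 6.
Check: 2*1 + 1*6 = 8 <= 8 and 3*1 + 1*6 = 9 <= 9.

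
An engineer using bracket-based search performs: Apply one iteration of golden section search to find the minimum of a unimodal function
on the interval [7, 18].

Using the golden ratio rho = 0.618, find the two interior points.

Golden section search on [7, 18].
Golden ratio rho = 0.618 (approx).
Interior points:
  x_1 = 7 + (1-0.618)*11 = 11.2020
  x_2 = 7 + 0.618*11 = 13.7980
Compare f(x_1) and f(x_2) to determine which subinterval to keep.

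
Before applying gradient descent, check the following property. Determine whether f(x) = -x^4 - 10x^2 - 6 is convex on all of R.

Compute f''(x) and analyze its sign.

f(x) = -x^4 - 10x^2 - 6
f'(x) = -4x^3 + -20x
f''(x) = -12x^2 + -20
f''(x) = -12x^2 + -20 <= -20 < 0 for all x
Therefore, f is concave on R.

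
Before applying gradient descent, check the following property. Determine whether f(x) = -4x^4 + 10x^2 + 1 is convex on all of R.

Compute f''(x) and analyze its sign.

f(x) = -4x^4 + 10x^2 + 1
f'(x) = -16x^3 + 20x
f''(x) = -48x^2 + 20
f''(x) = -48x^2 + 20 -> -inf as |x| -> inf
Therefore, f is not globally convex on R.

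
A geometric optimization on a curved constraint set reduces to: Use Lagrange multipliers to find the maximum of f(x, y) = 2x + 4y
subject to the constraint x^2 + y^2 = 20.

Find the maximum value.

Set up Lagrange conditions: grad f = lambda * grad g
  2 = 2*lambda*x
  4 = 2*lambda*y
From these: x/y = 2/4, so x = 2t, y = 4t for some t.
Substitute into constraint: (2t)^2 + (4t)^2 = 20
  t^2 * 20 = 20
  t = sqrt(20/20)
Maximum = 2*x + 4*y = (2^2 + 4^2)*t = 20 * sqrt(20/20) = 20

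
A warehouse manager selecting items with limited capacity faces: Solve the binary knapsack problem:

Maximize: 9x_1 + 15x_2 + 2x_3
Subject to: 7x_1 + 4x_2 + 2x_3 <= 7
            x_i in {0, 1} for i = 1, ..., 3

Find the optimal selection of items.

Items: item 1 (v=9, w=7), item 2 (v=15, w=4), item 3 (v=2, w=2)
Capacity: 7
Checking all 8 subsets (w = total weight, v = total value):
  {}: w = 0, v = 0
  {1}: w = 7, v = 9
  {2}: w = 4, v = 15
  {3}: w = 2, v = 2
  {1, 2}: w = 11 > 7, infeasible
  {1, 3}: w = 9 > 7, infeasible
  {2, 3}: w = 6, v = 17
  {1, 2, 3}: w = 13 > 7, infeasible
Best feasible subset: items [2, 3]
Total weight: 6 <= 7, total value: 17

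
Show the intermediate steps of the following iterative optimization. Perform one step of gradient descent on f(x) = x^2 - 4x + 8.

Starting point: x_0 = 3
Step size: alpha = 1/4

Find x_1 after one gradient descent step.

f(x) = x^2 - 4x + 8
f'(x) = 2x - 4
f'(3) = 2*3 + (-4) = 2
x_1 = x_0 - alpha * f'(x_0) = 3 - 1/4 * 2 = 5/2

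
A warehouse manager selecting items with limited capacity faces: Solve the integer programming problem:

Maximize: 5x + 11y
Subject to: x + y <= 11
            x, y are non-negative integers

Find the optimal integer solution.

Objective: 5x + 11y, constraint: x + y <= 11
Coefficient of y is 11 > coefficient of x is 5, so allocate the entire budget to y.
Optimal: x = 0, y = 11, value = 121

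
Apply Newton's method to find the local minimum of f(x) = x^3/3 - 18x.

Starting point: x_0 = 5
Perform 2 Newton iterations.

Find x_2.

f(x) = x^3/3 - 18x
f'(x) = x^2 - 18, f''(x) = 2x
Newton update: x_{n+1} = x_n - (x_n^2 - 18)/(2*x_n)
Step 1: x_0 = 5, f'=7, f''=10, x_1 = 43/10
Step 2: x_1 = 43/10, f'=49/100, f''=43/5, x_2 = 3649/860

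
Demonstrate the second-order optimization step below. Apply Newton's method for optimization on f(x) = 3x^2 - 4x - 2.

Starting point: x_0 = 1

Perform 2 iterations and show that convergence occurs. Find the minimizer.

f(x) = 3x^2 - 4x - 2, f'(x) = 6x + (-4), f''(x) = 6
Step 1: f'(1) = 2, x_1 = 1 - 2/6 = 2/3
Step 2: f'(2/3) = 0, x_2 = 2/3 (converged)
Newton's method converges in 1 step for quadratics.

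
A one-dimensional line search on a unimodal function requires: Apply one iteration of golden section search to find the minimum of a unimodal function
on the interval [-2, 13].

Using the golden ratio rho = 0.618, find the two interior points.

Golden section search on [-2, 13].
Golden ratio rho = 0.618 (approx).
Interior points:
  x_1 = -2 + (1-0.618)*15 = 3.7300
  x_2 = -2 + 0.618*15 = 7.2700
Compare f(x_1) and f(x_2) to determine which subinterval to keep.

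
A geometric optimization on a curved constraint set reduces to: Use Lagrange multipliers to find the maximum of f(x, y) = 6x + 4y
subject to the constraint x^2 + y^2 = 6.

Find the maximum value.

Set up Lagrange conditions: grad f = lambda * grad g
  6 = 2*lambda*x
  4 = 2*lambda*y
From these: x/y = 6/4, so x = 6t, y = 4t for some t.
Substitute into constraint: (6t)^2 + (4t)^2 = 6
  t^2 * 52 = 6
  t = sqrt(6/52)
Maximum = 6*x + 4*y = (6^2 + 4^2)*t = 52 * sqrt(6/52) = sqrt(312)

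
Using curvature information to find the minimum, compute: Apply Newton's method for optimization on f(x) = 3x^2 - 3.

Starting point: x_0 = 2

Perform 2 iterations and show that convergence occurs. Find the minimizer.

f(x) = 3x^2 - 3, f'(x) = 6x + (0), f''(x) = 6
Step 1: f'(2) = 12, x_1 = 2 - 12/6 = 0
Step 2: f'(0) = 0, x_2 = 0 (converged)
Newton's method converges in 1 step for quadratics.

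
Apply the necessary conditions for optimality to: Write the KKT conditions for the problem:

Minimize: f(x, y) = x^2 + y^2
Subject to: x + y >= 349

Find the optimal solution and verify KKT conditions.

KKT conditions for min x^2 + y^2 s.t. x + y >= 349:
Stationarity: 2x = mu, 2y = mu
So x = y = mu/2.
Complementary slackness: mu*(x + y - 349) = 0
Primal feasibility: x + y >= 349; dual feasibility: mu >= 0
If mu = 0 then x = y = 0, but 0 + 0 < 349 is infeasible, so the constraint is active.
Constraint active: x + y = 2*(mu/2) = 349 => mu = 349
x = y = 349/2, f = 121801/2
Verify: stationarity 2*(349/2) = 349 = mu; primal 349/2 + 349/2 = 349 >= 349; dual mu = 349 >= 0; complementary slackness 349*(349 - 349) = 0. All KKT conditions hold.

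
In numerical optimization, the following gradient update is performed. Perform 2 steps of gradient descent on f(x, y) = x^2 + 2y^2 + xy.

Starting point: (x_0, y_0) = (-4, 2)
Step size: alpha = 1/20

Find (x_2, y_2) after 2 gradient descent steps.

f(x,y) = x^2 + 2y^2 + xy
grad_x = 2x + 1y, grad_y = 4y + 1x
Step 1: grad = (-6, 4), (-37/10, 9/5)
Step 2: grad = (-28/5, 7/2), (-171/50, 13/8)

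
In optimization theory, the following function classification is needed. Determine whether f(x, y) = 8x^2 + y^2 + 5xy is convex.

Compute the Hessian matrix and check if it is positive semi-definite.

f(x,y) = 8x^2 + y^2 + 5xy
Hessian H = [[16, 5], [5, 2]]
trace(H) = 18, det(H) = 7
Eigenvalues: (18 +/- sqrt(296)) / 2 = 17.6, 0.3977
Since both eigenvalues > 0, f is convex.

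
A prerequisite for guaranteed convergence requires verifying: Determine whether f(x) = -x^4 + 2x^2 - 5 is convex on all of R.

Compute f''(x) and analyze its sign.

f(x) = -x^4 + 2x^2 - 5
f'(x) = -4x^3 + 4x
f''(x) = -12x^2 + 4
f''(x) = -12x^2 + 4 -> -inf as |x| -> inf
Therefore, f is not globally convex on R.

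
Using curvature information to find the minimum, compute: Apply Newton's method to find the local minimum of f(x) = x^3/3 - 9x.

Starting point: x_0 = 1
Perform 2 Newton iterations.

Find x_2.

f(x) = x^3/3 - 9x
f'(x) = x^2 - 9, f''(x) = 2x
Newton update: x_{n+1} = x_n - (x_n^2 - 9)/(2*x_n)
Step 1: x_0 = 1, f'=-8, f''=2, x_1 = 5
Step 2: x_1 = 5, f'=16, f''=10, x_2 = 17/5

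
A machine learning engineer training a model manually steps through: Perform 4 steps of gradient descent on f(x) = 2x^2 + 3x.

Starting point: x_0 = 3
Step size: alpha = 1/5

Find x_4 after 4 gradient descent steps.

f(x) = 2x^2 + 3x, f'(x) = 4x + (3)
Step 1: f'(3) = 15, x_1 = 3 - 1/5 * 15 = 0
Step 2: f'(0) = 3, x_2 = 0 - 1/5 * 3 = -3/5
Step 3: f'(-3/5) = 3/5, x_3 = -3/5 - 1/5 * 3/5 = -18/25
Step 4: f'(-18/25) = 3/25, x_4 = -18/25 - 1/5 * 3/25 = -93/125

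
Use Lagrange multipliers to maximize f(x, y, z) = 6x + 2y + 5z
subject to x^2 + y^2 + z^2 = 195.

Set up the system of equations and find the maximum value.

Lagrange conditions: 6 = 2*lambda*x, 2 = 2*lambda*y, 5 = 2*lambda*z
So x:6 = y:2 = z:5, i.e. x = 6t, y = 2t, z = 5t
Constraint: t^2*(6^2 + 2^2 + 5^2) = 195
  t^2 * 65 = 195  =>  t = sqrt(3)
Maximum = 6*6t + 2*2t + 5*5t = 65*sqrt(3) = sqrt(12675)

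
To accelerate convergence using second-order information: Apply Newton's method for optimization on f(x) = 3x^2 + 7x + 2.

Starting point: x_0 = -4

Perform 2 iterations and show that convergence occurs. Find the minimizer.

f(x) = 3x^2 + 7x + 2, f'(x) = 6x + (7), f''(x) = 6
Step 1: f'(-4) = -17, x_1 = -4 - -17/6 = -7/6
Step 2: f'(-7/6) = 0, x_2 = -7/6 (converged)
Newton's method converges in 1 step for quadratics.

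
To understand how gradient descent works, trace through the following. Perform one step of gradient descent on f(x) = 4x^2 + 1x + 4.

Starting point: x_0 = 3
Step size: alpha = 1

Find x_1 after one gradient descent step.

f(x) = 4x^2 + 1x + 4
f'(x) = 8x + 1
f'(3) = 8*3 + (1) = 25
x_1 = x_0 - alpha * f'(x_0) = 3 - 1 * 25 = -22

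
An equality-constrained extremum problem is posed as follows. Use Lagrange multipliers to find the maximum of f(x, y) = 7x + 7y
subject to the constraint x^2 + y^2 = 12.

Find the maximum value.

Set up Lagrange conditions: grad f = lambda * grad g
  7 = 2*lambda*x
  7 = 2*lambda*y
From these: x/y = 7/7, so x = 7t, y = 7t for some t.
Substitute into constraint: (7t)^2 + (7t)^2 = 12
  t^2 * 98 = 12
  t = sqrt(12/98)
Maximum = 7*x + 7*y = (7^2 + 7^2)*t = 98 * sqrt(12/98) = sqrt(1176)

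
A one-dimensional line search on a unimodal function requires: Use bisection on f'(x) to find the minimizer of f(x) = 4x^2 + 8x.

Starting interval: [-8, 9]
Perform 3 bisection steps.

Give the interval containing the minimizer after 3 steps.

Finding critical point of f(x) = 4x^2 + 8x using bisection on f'(x) = 8x + 8.
f'(x) = 0 when x = -1.
Starting interval: [-8, 9]
Step 1: mid = 1/2, f'(mid) = 12, new interval = [-8, 1/2]
Step 2: mid = -15/4, f'(mid) = -22, new interval = [-15/4, 1/2]
Step 3: mid = -13/8, f'(mid) = -5, new interval = [-13/8, 1/2]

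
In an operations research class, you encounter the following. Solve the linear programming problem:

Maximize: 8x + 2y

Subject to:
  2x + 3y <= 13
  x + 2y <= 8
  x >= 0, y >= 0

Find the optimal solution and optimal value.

Feasible vertices: (0, 0), (0, 4), (2, 3), (13/2, 0)
Objective 8x + 2y at each:
  (0, 0): 0
  (0, 4): 8
  (2, 3): 22
  (13/2, 0): 52
Maximum is 52 at (13/2, 0).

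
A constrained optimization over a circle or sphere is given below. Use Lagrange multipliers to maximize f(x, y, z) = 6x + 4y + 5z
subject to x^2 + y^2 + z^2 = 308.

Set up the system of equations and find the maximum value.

Lagrange conditions: 6 = 2*lambda*x, 4 = 2*lambda*y, 5 = 2*lambda*z
So x:6 = y:4 = z:5, i.e. x = 6t, y = 4t, z = 5t
Constraint: t^2*(6^2 + 4^2 + 5^2) = 308
  t^2 * 77 = 308  =>  t = sqrt(4)
Maximum = 6*6t + 4*4t + 5*5t = 77*sqrt(4) = 154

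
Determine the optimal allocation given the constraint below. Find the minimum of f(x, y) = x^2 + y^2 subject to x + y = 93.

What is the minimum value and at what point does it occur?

Substitute y = 93 - x into f(x,y) = x^2 + y^2:
g(x) = x^2 + (93 - x)^2 = 2x^2 - 186x + 8649
g'(x) = 4x - 186 = 0  =>  x = 93/2
y = 93 - 93/2 = 93/2
Minimum value = (93/2)^2 + (93/2)^2 = 8649/2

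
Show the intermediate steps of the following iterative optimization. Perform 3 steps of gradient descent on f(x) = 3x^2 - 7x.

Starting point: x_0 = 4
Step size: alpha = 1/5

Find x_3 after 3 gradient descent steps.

f(x) = 3x^2 - 7x, f'(x) = 6x + (-7)
Step 1: f'(4) = 17, x_1 = 4 - 1/5 * 17 = 3/5
Step 2: f'(3/5) = -17/5, x_2 = 3/5 - 1/5 * -17/5 = 32/25
Step 3: f'(32/25) = 17/25, x_3 = 32/25 - 1/5 * 17/25 = 143/125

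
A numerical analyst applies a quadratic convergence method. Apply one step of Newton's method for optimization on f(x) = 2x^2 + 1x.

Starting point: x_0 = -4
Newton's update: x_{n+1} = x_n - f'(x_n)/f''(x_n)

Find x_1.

f(x) = 2x^2 + 1x
f'(x) = 4x + (1), f''(x) = 4
Newton step: x_1 = x_0 - f'(x_0)/f''(x_0)
f'(-4) = -15
x_1 = -4 - -15/4 = -1/4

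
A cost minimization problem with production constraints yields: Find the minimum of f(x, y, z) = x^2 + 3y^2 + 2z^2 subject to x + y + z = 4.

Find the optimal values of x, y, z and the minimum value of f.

Using Lagrange multipliers on f = x^2 + 3y^2 + 2z^2 with constraint x + y + z = 4:
Conditions: 2*1*x = lambda, 2*3*y = lambda, 2*2*z = lambda
So x = lambda/2, y = lambda/6, z = lambda/4
Substituting into constraint: lambda * (11/12) = 4
lambda = 48/11
x = 24/11, y = 8/11, z = 12/11
Minimum value = 96/11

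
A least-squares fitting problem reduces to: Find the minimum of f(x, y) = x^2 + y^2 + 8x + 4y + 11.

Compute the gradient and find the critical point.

f(x,y) = x^2 + y^2 + 8x + 4y + 11
df/dx = 2x + (8) = 0  =>  x = -4
df/dy = 2y + (4) = 0  =>  y = -2
f(-4, -2) = 1*(-4)^2 + 1*(-2)^2 + 8*(-4) + 4*(-2) + 11 = -9
Hessian is diagonal with entries 2, 2 > 0, so this is a minimum.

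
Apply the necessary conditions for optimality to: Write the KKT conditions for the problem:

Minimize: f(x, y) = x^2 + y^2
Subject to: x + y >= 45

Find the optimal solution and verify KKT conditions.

KKT conditions for min x^2 + y^2 s.t. x + y >= 45:
Stationarity: 2x = mu, 2y = mu
So x = y = mu/2.
Complementary slackness: mu*(x + y - 45) = 0
Primal feasibility: x + y >= 45; dual feasibility: mu >= 0
If mu = 0 then x = y = 0, but 0 + 0 < 45 is infeasible, so the constraint is active.
Constraint active: x + y = 2*(mu/2) = 45 => mu = 45
x = y = 45/2, f = 2025/2
Verify: stationarity 2*(45/2) = 45 = mu; primal 45/2 + 45/2 = 45 >= 45; dual mu = 45 >= 0; complementary slackness 45*(45 - 45) = 0. All KKT conditions hold.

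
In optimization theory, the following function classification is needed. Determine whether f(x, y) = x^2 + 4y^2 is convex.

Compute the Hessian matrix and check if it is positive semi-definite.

f(x,y) = x^2 + 4y^2
Hessian H = [[2, 0], [0, 8]]
trace(H) = 10, det(H) = 16
Eigenvalues: (10 +/- sqrt(36)) / 2 = 8, 2
Since both eigenvalues > 0, f is convex.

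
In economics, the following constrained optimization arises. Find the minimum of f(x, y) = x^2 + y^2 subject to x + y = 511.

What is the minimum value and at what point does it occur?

Substitute y = 511 - x into f(x,y) = x^2 + y^2:
g(x) = x^2 + (511 - x)^2 = 2x^2 - 1022x + 261121
g'(x) = 4x - 1022 = 0  =>  x = 511/2
y = 511 - 511/2 = 511/2
Minimum value = (511/2)^2 + (511/2)^2 = 261121/2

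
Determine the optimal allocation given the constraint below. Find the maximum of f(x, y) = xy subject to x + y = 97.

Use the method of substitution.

Substitute y = 97 - x into f(x,y) = xy:
g(x) = x(97 - x) = 97x - x^2
g'(x) = 97 - 2x = 0  =>  x = 97/2
y = 97 - 97/2 = 97/2
Maximum value = (97/2) * (97/2) = 9409/4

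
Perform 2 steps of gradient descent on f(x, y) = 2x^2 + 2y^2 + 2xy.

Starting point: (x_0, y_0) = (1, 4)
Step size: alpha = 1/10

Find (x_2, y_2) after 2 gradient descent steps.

f(x,y) = 2x^2 + 2y^2 + 2xy
grad_x = 4x + 2y, grad_y = 4y + 2x
Step 1: grad = (12, 18), (-1/5, 11/5)
Step 2: grad = (18/5, 42/5), (-14/25, 34/25)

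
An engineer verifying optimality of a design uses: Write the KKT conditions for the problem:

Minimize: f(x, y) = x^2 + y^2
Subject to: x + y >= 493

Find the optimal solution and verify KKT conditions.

KKT conditions for min x^2 + y^2 s.t. x + y >= 493:
Stationarity: 2x = mu, 2y = mu
So x = y = mu/2.
Complementary slackness: mu*(x + y - 493) = 0
Primal feasibility: x + y >= 493; dual feasibility: mu >= 0
If mu = 0 then x = y = 0, but 0 + 0 < 493 is infeasible, so the constraint is active.
Constraint active: x + y = 2*(mu/2) = 493 => mu = 493
x = y = 493/2, f = 243049/2
Verify: stationarity 2*(493/2) = 493 = mu; primal 493/2 + 493/2 = 493 >= 493; dual mu = 493 >= 0; complementary slackness 493*(493 - 493) = 0. All KKT conditions hold.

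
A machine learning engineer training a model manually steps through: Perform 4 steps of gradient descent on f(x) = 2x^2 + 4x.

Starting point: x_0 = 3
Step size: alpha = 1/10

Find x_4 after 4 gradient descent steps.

f(x) = 2x^2 + 4x, f'(x) = 4x + (4)
Step 1: f'(3) = 16, x_1 = 3 - 1/10 * 16 = 7/5
Step 2: f'(7/5) = 48/5, x_2 = 7/5 - 1/10 * 48/5 = 11/25
Step 3: f'(11/25) = 144/25, x_3 = 11/25 - 1/10 * 144/25 = -17/125
Step 4: f'(-17/125) = 432/125, x_4 = -17/125 - 1/10 * 432/125 = -301/625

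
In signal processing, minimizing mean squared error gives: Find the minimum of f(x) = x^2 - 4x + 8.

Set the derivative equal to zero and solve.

f(x) = x^2 - 4x + 8
f'(x) = 2x + (-4) = 0
x = 4/2 = 2
f(2) = 4
Since f''(x) = 2 > 0, this is a minimum.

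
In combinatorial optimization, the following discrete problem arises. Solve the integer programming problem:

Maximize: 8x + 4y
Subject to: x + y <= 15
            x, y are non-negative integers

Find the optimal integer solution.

Objective: 8x + 4y, constraint: x + y <= 15
Coefficient of x is 8 >= coefficient of y is 4, so allocate the entire budget to x.
Optimal: x = 15, y = 0, value = 120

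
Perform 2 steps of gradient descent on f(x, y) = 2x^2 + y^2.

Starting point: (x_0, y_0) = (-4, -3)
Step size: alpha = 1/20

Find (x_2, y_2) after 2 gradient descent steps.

f(x,y) = 2x^2 + y^2
grad_x = 4x + 0y, grad_y = 2y + 0x
Step 1: grad = (-16, -6), (-16/5, -27/10)
Step 2: grad = (-64/5, -27/5), (-64/25, -243/100)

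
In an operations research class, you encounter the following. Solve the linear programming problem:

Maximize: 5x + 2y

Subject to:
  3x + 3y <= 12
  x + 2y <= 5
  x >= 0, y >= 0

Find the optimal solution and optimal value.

Feasible vertices: (0, 0), (0, 5/2), (3, 1), (4, 0)
Objective 5x + 2y at each:
  (0, 0): 0
  (0, 5/2): 5
  (3, 1): 17
  (4, 0): 20
Maximum is 20 at (4, 0).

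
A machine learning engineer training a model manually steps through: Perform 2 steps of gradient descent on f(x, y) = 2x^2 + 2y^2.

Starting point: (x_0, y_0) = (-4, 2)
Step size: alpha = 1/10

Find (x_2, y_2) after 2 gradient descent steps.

f(x,y) = 2x^2 + 2y^2
grad_x = 4x + 0y, grad_y = 4y + 0x
Step 1: grad = (-16, 8), (-12/5, 6/5)
Step 2: grad = (-48/5, 24/5), (-36/25, 18/25)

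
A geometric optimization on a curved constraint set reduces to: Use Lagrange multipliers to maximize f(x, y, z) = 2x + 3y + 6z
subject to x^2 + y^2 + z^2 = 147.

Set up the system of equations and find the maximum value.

Lagrange conditions: 2 = 2*lambda*x, 3 = 2*lambda*y, 6 = 2*lambda*z
So x:2 = y:3 = z:6, i.e. x = 2t, y = 3t, z = 6t
Constraint: t^2*(2^2 + 3^2 + 6^2) = 147
  t^2 * 49 = 147  =>  t = sqrt(3)
Maximum = 2*2t + 3*3t + 6*6t = 49*sqrt(3) = sqrt(7203)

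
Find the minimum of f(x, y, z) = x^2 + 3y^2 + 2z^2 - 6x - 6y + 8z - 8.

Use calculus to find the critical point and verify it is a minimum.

f(x,y,z) = x^2 + 3y^2 + 2z^2 - 6x - 6y + 8z - 8
df/dx = 2x + (-6) = 0 => x = 3
df/dy = 6y + (-6) = 0 => y = 1
df/dz = 4z + (8) = 0 => z = -2
f(3,1,-2) = 1*(3)^2 + 3*(1)^2 + 2*(-2)^2 + -6*(3) + -6*(1) + 8*(-2) + -8 = -28
Hessian is diagonal with entries 2, 6, 4 > 0, confirmed minimum.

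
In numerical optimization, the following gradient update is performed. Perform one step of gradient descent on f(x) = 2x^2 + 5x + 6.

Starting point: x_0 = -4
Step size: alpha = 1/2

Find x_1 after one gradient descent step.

f(x) = 2x^2 + 5x + 6
f'(x) = 4x + 5
f'(-4) = 4*-4 + (5) = -11
x_1 = x_0 - alpha * f'(x_0) = -4 - 1/2 * -11 = 3/2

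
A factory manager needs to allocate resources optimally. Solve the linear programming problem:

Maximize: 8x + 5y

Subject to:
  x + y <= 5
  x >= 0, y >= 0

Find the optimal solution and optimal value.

The feasible region has vertices at [(0, 0), (5, 0), (0, 5)].
Checking objective 8x + 5y at each vertex:
  (0, 0): 8*0 + 5*0 = 0
  (5, 0): 8*5 + 5*0 = 40
  (0, 5): 8*0 + 5*5 = 25
Maximum is 40 at (5, 0).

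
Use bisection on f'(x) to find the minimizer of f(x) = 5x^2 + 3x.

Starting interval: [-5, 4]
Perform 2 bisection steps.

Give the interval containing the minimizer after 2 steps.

Finding critical point of f(x) = 5x^2 + 3x using bisection on f'(x) = 10x + 3.
f'(x) = 0 when x = -3/10.
Starting interval: [-5, 4]
Step 1: mid = -1/2, f'(mid) = -2, new interval = [-1/2, 4]
Step 2: mid = 7/4, f'(mid) = 41/2, new interval = [-1/2, 7/4]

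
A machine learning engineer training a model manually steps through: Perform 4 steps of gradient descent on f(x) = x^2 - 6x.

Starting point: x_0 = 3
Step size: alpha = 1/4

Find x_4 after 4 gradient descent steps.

f(x) = x^2 - 6x, f'(x) = 2x + (-6)
Step 1: f'(3) = 0, x_1 = 3 - 1/4 * 0 = 3
Step 2: f'(3) = 0, x_2 = 3 - 1/4 * 0 = 3
Step 3: f'(3) = 0, x_3 = 3 - 1/4 * 0 = 3
Step 4: f'(3) = 0, x_4 = 3 - 1/4 * 0 = 3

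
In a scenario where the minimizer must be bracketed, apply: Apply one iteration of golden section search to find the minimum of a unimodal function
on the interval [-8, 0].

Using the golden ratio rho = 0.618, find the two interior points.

Golden section search on [-8, 0].
Golden ratio rho = 0.618 (approx).
Interior points:
  x_1 = -8 + (1-0.618)*8 = -4.9440
  x_2 = -8 + 0.618*8 = -3.0560
Compare f(x_1) and f(x_2) to determine which subinterval to keep.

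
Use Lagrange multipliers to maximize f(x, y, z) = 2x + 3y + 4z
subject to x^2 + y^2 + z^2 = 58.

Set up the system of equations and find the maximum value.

Lagrange conditions: 2 = 2*lambda*x, 3 = 2*lambda*y, 4 = 2*lambda*z
So x:2 = y:3 = z:4, i.e. x = 2t, y = 3t, z = 4t
Constraint: t^2*(2^2 + 3^2 + 4^2) = 58
  t^2 * 29 = 58  =>  t = sqrt(2)
Maximum = 2*2t + 3*3t + 4*4t = 29*sqrt(2) = sqrt(1682)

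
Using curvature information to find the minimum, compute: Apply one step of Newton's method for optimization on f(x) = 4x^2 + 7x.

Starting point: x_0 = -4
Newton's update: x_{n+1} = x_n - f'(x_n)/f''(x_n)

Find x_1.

f(x) = 4x^2 + 7x
f'(x) = 8x + (7), f''(x) = 8
Newton step: x_1 = x_0 - f'(x_0)/f''(x_0)
f'(-4) = -25
x_1 = -4 - -25/8 = -7/8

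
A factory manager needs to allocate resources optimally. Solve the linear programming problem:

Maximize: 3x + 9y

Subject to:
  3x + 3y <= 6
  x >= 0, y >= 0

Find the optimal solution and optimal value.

The feasible region has vertices at [(0, 0), (2, 0), (0, 2)].
Checking objective 3x + 9y at each vertex:
  (0, 0): 3*0 + 9*0 = 0
  (2, 0): 3*2 + 9*0 = 6
  (0, 2): 3*0 + 9*2 = 18
Maximum is 18 at (0, 2).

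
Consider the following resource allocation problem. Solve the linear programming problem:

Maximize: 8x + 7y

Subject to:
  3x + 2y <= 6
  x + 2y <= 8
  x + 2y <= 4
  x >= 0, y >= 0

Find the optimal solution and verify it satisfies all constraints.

Feasible vertices: (0, 0), (0, 2), (1, 3/2), (2, 0)
Objective 8x + 7y at each vertex:
  (0, 0): 0
  (0, 2): 14
  (1, 3/2): 37/2
  (2, 0): 16
Maximum is 37/2 at (1, 3/2).
Verify constraints at (x, y) = (1, 3/2):
  3*1 + 2*(3/2) = 6 <= 6 (active)
  1*1 + 2*(3/2) = 4 <= 8
  1*1 + 2*(3/2) = 4 <= 4 (active)
  x = 1 >= 0, y = 3/2 >= 0. All constraints satisfied.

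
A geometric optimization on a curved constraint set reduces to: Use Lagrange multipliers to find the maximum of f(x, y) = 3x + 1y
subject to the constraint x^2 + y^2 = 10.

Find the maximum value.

Set up Lagrange conditions: grad f = lambda * grad g
  3 = 2*lambda*x
  1 = 2*lambda*y
From these: x/y = 3/1, so x = 3t, y = 1t for some t.
Substitute into constraint: (3t)^2 + (1t)^2 = 10
  t^2 * 10 = 10
  t = sqrt(10/10)
Maximum = 3*x + 1*y = (3^2 + 1^2)*t = 10 * sqrt(10/10) = 10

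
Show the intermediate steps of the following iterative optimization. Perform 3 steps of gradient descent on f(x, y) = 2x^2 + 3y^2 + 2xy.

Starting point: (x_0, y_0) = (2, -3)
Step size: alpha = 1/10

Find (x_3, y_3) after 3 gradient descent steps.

f(x,y) = 2x^2 + 3y^2 + 2xy
grad_x = 4x + 2y, grad_y = 6y + 2x
Step 1: grad = (2, -14), (9/5, -8/5)
Step 2: grad = (4, -6), (7/5, -1)
Step 3: grad = (18/5, -16/5), (26/25, -17/25)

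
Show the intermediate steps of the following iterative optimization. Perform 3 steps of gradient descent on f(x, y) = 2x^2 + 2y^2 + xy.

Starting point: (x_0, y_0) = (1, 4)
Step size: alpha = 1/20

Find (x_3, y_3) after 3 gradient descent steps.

f(x,y) = 2x^2 + 2y^2 + xy
grad_x = 4x + 1y, grad_y = 4y + 1x
Step 1: grad = (8, 17), (3/5, 63/20)
Step 2: grad = (111/20, 66/5), (129/400, 249/100)
Step 3: grad = (189/50, 4113/400), (267/2000, 15807/8000)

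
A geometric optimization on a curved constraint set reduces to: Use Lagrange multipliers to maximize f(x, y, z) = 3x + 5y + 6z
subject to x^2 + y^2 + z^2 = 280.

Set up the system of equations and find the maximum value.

Lagrange conditions: 3 = 2*lambda*x, 5 = 2*lambda*y, 6 = 2*lambda*z
So x:3 = y:5 = z:6, i.e. x = 3t, y = 5t, z = 6t
Constraint: t^2*(3^2 + 5^2 + 6^2) = 280
  t^2 * 70 = 280  =>  t = sqrt(4)
Maximum = 3*3t + 5*5t + 6*6t = 70*sqrt(4) = 140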